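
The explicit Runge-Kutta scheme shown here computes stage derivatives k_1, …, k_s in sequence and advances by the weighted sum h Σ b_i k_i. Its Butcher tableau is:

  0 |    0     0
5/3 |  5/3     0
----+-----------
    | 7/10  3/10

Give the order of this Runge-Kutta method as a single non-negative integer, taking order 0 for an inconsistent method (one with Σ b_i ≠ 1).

b = (7/10, 3/10)
c = (0, 5/3)
Σ b_i: 7/10·1 + 3/10·1 = 1 ✓
b·c: 3/10·5/3 = 1/2 ✓; 2 stages ⇒ order 2.

2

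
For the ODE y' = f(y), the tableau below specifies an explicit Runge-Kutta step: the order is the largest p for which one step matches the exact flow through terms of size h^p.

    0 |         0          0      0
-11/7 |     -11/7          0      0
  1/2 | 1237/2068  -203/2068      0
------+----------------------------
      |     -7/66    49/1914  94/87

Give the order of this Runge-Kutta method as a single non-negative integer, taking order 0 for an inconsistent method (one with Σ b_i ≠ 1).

b = (-7/66, 49/1914, 94/87)
c = (0, -11/7, 1/2)
Ac = (0, 0, 29/188)
Σ b_i: (-7/66)·1 + 49/1914·1 + 94/87·1 = 1 ✓
b·c: 49/1914·(-11/7) + 94/87·1/2 = 1/2 ✓
b·c²: 49/1914·121/49 + 94/87·1/4 = 1/3 ✓
b·Ac: 94/87·29/188 = 1/6 ✓; 3 stages ⇒ order 3.

3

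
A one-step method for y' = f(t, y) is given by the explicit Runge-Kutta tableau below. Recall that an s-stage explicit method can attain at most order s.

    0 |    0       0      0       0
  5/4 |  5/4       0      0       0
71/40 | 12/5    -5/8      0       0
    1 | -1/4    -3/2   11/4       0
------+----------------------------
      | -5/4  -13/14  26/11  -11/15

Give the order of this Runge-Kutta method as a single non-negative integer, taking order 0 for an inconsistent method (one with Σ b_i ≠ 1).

0

b = (-5/4, -13/14, 26/11, -11/15)
c = (0, 5/4, 71/40, 1)
Ac = (0, 0, -25/32, 481/160)
Σ b_i: (-5/4)·1 + (-13/14)·1 + 26/11·1 + (-11/15)·1 = -2533/4620 ≠ 1 ⇒ order 0.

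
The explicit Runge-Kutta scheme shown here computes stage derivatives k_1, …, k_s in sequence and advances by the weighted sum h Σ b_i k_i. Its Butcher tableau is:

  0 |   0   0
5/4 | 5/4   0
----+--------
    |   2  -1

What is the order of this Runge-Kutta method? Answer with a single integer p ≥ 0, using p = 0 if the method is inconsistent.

1

b = (2, -1)
c = (0, 5/4)
Σ b_i: 2·1 + (-1)·1 = 1 ✓
b·c: (-1)·5/4 = -5/4 ≠ 1/2 ⇒ order 1.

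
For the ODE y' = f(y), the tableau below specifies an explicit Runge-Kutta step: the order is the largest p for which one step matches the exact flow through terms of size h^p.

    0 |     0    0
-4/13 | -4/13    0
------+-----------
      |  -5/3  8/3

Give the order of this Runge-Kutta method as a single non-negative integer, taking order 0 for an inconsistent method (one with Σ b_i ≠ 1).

1

b = (-5/3, 8/3)
c = (0, -4/13)
Σ b_i: (-5/3)·1 + 8/3·1 = 1 ✓
b·c: 8/3·(-4/13) = -32/39 ≠ 1/2 ⇒ order 1.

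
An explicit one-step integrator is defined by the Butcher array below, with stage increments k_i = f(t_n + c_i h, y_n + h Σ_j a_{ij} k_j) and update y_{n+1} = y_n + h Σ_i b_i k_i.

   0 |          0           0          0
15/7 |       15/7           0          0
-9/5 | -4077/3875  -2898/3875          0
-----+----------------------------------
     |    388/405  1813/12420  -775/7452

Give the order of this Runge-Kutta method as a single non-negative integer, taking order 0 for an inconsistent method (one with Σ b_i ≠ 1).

3

b = (388/405, 1813/12420, -775/7452)
c = (0, 15/7, -9/5)
Ac = (0, 0, -1242/775)
Σ b_i: 388/405·1 + 1813/12420·1 + (-775/7452)·1 = 1 ✓
b·c: 1813/12420·15/7 + (-775/7452)·(-9/5) = 1/2 ✓
b·c²: 1813/12420·225/49 + (-775/7452)·81/25 = 1/3 ✓
b·Ac: (-775/7452)·(-1242/775) = 1/6 ✓; 3 stages ⇒ order 3.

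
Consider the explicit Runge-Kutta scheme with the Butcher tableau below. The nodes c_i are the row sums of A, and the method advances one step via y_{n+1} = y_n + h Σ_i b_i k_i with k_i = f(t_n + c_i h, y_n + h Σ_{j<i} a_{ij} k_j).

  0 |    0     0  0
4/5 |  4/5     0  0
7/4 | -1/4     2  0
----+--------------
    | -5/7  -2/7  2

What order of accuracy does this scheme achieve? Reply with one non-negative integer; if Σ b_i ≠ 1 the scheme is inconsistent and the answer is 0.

1

b = (-5/7, -2/7, 2)
c = (0, 4/5, 7/4)
Ac = (0, 0, 8/5)
Σ b_i: (-5/7)·1 + (-2/7)·1 + 2·1 = 1 ✓
b·c: (-2/7)·4/5 + 2·7/4 = 229/70 ≠ 1/2 ⇒ order 1.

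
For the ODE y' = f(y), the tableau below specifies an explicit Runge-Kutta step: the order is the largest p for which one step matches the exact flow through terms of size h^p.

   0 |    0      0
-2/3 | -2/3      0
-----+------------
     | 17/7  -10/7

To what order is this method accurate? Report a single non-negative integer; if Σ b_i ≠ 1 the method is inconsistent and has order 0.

b = (17/7, -10/7)
c = (0, -2/3)
Σ b_i: 17/7·1 + (-10/7)·1 = 1 ✓
b·c: (-10/7)·(-2/3) = 20/21 ≠ 1/2 ⇒ order 1.

1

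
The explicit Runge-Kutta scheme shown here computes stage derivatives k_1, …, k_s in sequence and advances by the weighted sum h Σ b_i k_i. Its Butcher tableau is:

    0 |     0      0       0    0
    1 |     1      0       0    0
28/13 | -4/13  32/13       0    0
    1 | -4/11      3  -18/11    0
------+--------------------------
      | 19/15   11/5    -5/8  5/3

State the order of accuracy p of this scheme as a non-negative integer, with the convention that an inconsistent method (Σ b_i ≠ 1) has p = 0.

0

b = (19/15, 11/5, -5/8, 5/3)
c = (0, 1, 28/13, 1)
Ac = (0, 0, 32/13, -75/143)
Σ b_i: 19/15·1 + 11/5·1 + (-5/8)·1 + 5/3·1 = 541/120 ≠ 1 ⇒ order 0.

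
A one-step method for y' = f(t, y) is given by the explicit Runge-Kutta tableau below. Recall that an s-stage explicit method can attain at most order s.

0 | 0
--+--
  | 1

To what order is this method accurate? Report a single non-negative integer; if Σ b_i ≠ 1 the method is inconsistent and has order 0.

1

b = (1)
c = (0)
Σ b_i: 1·1 = 1 ✓; 1 stage ⇒ order 1.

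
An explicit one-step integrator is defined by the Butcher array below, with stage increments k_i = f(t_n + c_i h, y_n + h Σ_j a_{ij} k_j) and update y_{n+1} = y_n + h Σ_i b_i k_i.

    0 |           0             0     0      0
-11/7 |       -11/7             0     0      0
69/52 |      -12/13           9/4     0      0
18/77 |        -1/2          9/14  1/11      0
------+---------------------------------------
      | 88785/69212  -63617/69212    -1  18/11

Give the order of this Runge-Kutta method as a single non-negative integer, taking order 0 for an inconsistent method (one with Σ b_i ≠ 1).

2

b = (88785/69212, -63617/69212, -1, 18/11)
c = (0, -11/7, 69/52, 18/77)
Ac = (0, 0, -99/28, -24933/28028)
Σ b_i: 88785/69212·1 + (-63617/69212)·1 + (-1)·1 + 18/11·1 = 1 ✓
b·c: (-63617/69212)·(-11/7) + (-1)·69/52 + 18/11·18/77 = 1/2 ✓
b·c²: (-63617/69212)·121/49 + (-1)·4761/2704 + 18/11·324/5929 = -695016095/176352176 ≠ 1/3 ⇒ order 2.
b·Ac: (-1)·(-99/28) + 18/11·(-24933/28028) = 641295/308308 ≠ 1/6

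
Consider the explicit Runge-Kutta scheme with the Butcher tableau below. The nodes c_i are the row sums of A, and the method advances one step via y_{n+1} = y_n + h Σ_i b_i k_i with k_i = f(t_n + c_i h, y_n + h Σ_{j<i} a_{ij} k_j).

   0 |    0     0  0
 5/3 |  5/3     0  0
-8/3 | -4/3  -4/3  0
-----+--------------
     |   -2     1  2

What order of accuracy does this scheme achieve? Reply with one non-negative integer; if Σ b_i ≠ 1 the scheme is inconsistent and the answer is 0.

b = (-2, 1, 2)
c = (0, 5/3, -8/3)
Ac = (0, 0, -20/9)
Σ b_i: (-2)·1 + 1·1 + 2·1 = 1 ✓
b·c: 1·5/3 + 2·(-8/3) = -11/3 ≠ 1/2 ⇒ order 1.

1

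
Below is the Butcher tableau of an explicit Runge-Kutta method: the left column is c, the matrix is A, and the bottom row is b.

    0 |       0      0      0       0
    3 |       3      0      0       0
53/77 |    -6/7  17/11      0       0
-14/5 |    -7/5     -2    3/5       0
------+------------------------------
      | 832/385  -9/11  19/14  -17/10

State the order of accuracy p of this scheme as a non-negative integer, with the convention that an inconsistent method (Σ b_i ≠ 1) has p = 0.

1

b = (832/385, -9/11, 19/14, -17/10)
c = (0, 3, 53/77, -14/5)
Ac = (0, 0, 51/11, -2151/385)
Σ b_i: 832/385·1 + (-9/11)·1 + 19/14·1 + (-17/10)·1 = 1 ✓
b·c: (-9/11)·3 + 19/14·53/77 + (-17/10)·(-14/5) = 7937/2450 ≠ 1/2 ⇒ order 1.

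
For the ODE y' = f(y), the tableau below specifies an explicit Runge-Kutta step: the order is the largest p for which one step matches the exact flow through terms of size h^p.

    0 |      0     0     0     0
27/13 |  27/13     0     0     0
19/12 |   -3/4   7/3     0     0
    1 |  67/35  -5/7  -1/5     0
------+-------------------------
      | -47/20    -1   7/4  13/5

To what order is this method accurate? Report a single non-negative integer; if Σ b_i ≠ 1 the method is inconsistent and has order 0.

b = (-47/20, -1, 7/4, 13/5)
c = (0, 27/13, 19/12, 1)
Ac = (0, 0, 63/13, -9829/5460)
Σ b_i: (-47/20)·1 + (-1)·1 + 7/4·1 + 13/5·1 = 1 ✓
b·c: (-1)·27/13 + 7/4·19/12 + 13/5·1 = 10277/3120 ≠ 1/2 ⇒ order 1.

1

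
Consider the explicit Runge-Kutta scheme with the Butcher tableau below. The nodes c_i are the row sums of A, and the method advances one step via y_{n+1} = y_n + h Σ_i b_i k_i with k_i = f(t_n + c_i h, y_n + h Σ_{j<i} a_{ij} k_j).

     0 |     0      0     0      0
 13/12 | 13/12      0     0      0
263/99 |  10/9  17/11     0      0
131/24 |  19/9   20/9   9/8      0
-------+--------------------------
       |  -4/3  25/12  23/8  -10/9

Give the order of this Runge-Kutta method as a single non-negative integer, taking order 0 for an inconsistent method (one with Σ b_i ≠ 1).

0

b = (-4/3, 25/12, 23/8, -10/9)
c = (0, 13/12, 263/99, 131/24)
Ac = (0, 0, 221/132, 12821/2376)
Σ b_i: (-4/3)·1 + 25/12·1 + 23/8·1 + (-10/9)·1 = 181/72 ≠ 1 ⇒ order 0.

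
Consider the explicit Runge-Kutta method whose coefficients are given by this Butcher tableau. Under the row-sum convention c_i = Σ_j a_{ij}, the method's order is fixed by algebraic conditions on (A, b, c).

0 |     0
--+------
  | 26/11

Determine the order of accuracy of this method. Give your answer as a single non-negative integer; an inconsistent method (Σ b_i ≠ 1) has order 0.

0

b = (26/11)
c = (0)
Σ b_i: 26/11·1 = 26/11 ≠ 1 ⇒ order 0.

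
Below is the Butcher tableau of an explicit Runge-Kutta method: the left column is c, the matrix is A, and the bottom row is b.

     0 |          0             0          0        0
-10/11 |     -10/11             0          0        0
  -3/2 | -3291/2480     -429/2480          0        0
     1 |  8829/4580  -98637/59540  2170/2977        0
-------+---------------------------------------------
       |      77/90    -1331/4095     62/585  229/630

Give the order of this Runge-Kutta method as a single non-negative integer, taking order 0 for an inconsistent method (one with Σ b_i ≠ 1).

b = (77/90, -1331/4095, 62/585, 229/630)
c = (0, -10/11, -3/2, 1)
Ac = (0, 0, 39/248, 189/458)
Σ b_i: 77/90·1 + (-1331/4095)·1 + 62/585·1 + 229/630·1 = 1 ✓
b·c: (-1331/4095)·(-10/11) + 62/585·(-3/2) + 229/630·1 = 1/2 ✓
b·c²: (-1331/4095)·100/121 + 62/585·9/4 + 229/630·1 = 1/3 ✓
b·Ac: 62/585·39/248 + 229/630·189/458 = 1/6 ✓
b·c³: (-1331/4095)·(-1000/1331) + 62/585·(-27/8) + 229/630·1 = 1/4 ✓
b·(c∘Ac): 62/585·(-117/496) + 229/630·189/458 = 1/8 ✓
b·Ac²: 62/585·(-195/1364) + 229/630·1365/5038 = 1/12 ✓
b·A²c: 229/630·105/916 = 1/24 ✓; 4 stages ⇒ order 4.

4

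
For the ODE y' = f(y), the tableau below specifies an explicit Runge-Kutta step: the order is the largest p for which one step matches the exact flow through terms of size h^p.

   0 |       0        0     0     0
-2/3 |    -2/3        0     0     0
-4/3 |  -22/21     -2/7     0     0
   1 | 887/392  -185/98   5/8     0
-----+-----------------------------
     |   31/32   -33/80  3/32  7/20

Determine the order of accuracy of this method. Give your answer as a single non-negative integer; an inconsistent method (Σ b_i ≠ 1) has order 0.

b = (31/32, -33/80, 3/32, 7/20)
c = (0, -2/3, -4/3, 1)
Ac = (0, 0, 4/21, 125/294)
Σ b_i: 31/32·1 + (-33/80)·1 + 3/32·1 + 7/20·1 = 1 ✓
b·c: (-33/80)·(-2/3) + 3/32·(-4/3) + 7/20·1 = 1/2 ✓
b·c²: (-33/80)·4/9 + 3/32·16/9 + 7/20·1 = 1/3 ✓
b·Ac: 3/32·4/21 + 7/20·125/294 = 1/6 ✓
b·c³: (-33/80)·(-8/27) + 3/32·(-64/27) + 7/20·1 = 1/4 ✓
b·(c∘Ac): 3/32·(-16/63) + 7/20·125/294 = 1/8 ✓
b·Ac²: 3/32·(-8/63) + 7/20·40/147 = 1/12 ✓
b·A²c: 7/20·5/42 = 1/24 ✓; 4 stages ⇒ order 4.

4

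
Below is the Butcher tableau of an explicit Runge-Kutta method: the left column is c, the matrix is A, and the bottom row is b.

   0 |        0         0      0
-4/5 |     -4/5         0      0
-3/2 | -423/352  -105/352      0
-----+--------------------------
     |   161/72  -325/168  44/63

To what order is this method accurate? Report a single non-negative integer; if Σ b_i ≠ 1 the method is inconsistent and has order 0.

b = (161/72, -325/168, 44/63)
c = (0, -4/5, -3/2)
Ac = (0, 0, 21/88)
Σ b_i: 161/72·1 + (-325/168)·1 + 44/63·1 = 1 ✓
b·c: (-325/168)·(-4/5) + 44/63·(-3/2) = 1/2 ✓
b·c²: (-325/168)·16/25 + 44/63·9/4 = 1/3 ✓
b·Ac: 44/63·21/88 = 1/6 ✓; 3 stages ⇒ order 3.

3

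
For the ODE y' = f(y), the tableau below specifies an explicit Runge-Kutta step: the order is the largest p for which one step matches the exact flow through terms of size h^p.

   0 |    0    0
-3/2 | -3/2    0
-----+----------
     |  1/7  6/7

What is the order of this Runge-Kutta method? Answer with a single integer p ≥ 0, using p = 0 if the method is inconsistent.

b = (1/7, 6/7)
c = (0, -3/2)
Σ b_i: 1/7·1 + 6/7·1 = 1 ✓
b·c: 6/7·(-3/2) = -9/7 ≠ 1/2 ⇒ order 1.

1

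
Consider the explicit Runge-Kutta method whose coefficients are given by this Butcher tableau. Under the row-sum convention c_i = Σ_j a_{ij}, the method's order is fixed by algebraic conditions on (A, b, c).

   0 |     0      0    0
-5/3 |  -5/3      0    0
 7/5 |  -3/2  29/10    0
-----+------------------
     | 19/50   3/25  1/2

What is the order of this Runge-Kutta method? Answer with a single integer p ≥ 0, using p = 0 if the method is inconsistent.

2

b = (19/50, 3/25, 1/2)
c = (0, -5/3, 7/5)
Ac = (0, 0, -29/6)
Σ b_i: 19/50·1 + 3/25·1 + 1/2·1 = 1 ✓
b·c: 3/25·(-5/3) + 1/2·7/5 = 1/2 ✓
b·c²: 3/25·25/9 + 1/2·49/25 = 197/150 ≠ 1/3 ⇒ order 2.
b·Ac: 1/2·(-29/6) = -29/12 ≠ 1/6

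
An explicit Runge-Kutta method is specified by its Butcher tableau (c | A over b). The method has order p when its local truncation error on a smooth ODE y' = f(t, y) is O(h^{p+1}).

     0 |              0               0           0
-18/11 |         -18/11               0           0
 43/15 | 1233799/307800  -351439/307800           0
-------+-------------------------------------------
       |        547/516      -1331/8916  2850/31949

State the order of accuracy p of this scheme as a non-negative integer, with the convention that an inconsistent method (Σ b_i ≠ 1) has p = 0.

3

b = (547/516, -1331/8916, 2850/31949)
c = (0, -18/11, 43/15)
Ac = (0, 0, 31949/17100)
Σ b_i: 547/516·1 + (-1331/8916)·1 + 2850/31949·1 = 1 ✓
b·c: (-1331/8916)·(-18/11) + 2850/31949·43/15 = 1/2 ✓
b·c²: (-1331/8916)·324/121 + 2850/31949·1849/225 = 1/3 ✓
b·Ac: 2850/31949·31949/17100 = 1/6 ✓; 3 stages ⇒ order 3.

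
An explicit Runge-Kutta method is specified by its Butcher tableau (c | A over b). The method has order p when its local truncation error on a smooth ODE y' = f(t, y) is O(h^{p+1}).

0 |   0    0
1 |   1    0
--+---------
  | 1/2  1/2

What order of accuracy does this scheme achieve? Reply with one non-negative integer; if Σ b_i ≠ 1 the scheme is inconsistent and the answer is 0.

b = (1/2, 1/2)
c = (0, 1)
Σ b_i: 1/2·1 + 1/2·1 = 1 ✓
b·c: 1/2·1 = 1/2 ✓; 2 stages ⇒ order 2.

2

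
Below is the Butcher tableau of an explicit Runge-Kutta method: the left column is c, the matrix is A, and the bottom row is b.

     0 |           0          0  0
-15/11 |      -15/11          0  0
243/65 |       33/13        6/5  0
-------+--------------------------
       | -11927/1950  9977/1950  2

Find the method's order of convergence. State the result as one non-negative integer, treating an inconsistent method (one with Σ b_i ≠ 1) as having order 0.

b = (-11927/1950, 9977/1950, 2)
c = (0, -15/11, 243/65)
Ac = (0, 0, -18/11)
Σ b_i: (-11927/1950)·1 + 9977/1950·1 + 2·1 = 1 ✓
b·c: 9977/1950·(-15/11) + 2·243/65 = 1/2 ✓
b·c²: 9977/1950·225/121 + 2·59049/4225 = 3482481/92950 ≠ 1/3 ⇒ order 2.
b·Ac: 2·(-18/11) = -36/11 ≠ 1/6

2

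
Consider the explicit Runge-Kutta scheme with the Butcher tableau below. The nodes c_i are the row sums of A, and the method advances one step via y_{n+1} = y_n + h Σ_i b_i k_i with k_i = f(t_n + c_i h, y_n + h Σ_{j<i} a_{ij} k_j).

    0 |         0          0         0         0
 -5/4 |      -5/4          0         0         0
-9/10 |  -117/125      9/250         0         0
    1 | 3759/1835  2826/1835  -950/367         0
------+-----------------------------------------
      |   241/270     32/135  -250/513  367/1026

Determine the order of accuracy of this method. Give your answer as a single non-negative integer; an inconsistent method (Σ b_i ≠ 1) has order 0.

b = (241/270, 32/135, -250/513, 367/1026)
c = (0, -5/4, -9/10, 1)
Ac = (0, 0, -9/200, 297/734)
Σ b_i: 241/270·1 + 32/135·1 + (-250/513)·1 + 367/1026·1 = 1 ✓
b·c: 32/135·(-5/4) + (-250/513)·(-9/10) + 367/1026·1 = 1/2 ✓
b·c²: 32/135·25/16 + (-250/513)·81/100 + 367/1026·1 = 1/3 ✓
b·Ac: (-250/513)·(-9/200) + 367/1026·297/734 = 1/6 ✓
b·c³: 32/135·(-125/64) + (-250/513)·(-729/1000) + 367/1026·1 = 1/4 ✓
b·(c∘Ac): (-250/513)·81/2000 + 367/1026·297/734 = 1/8 ✓
b·Ac²: (-250/513)·9/160 + 367/1026·909/2936 = 1/12 ✓
b·A²c: 367/1026·171/1468 = 1/24 ✓; 4 stages ⇒ order 4.

4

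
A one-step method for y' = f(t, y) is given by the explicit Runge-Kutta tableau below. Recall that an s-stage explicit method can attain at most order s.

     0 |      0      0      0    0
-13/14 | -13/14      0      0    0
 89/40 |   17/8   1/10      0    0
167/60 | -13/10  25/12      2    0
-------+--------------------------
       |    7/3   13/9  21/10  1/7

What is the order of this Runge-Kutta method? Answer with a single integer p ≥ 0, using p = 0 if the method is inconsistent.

b = (7/3, 13/9, 21/10, 1/7)
c = (0, -13/14, 89/40, 167/60)
Ac = (0, 0, -13/140, 2113/840)
Σ b_i: 7/3·1 + 13/9·1 + 21/10·1 + 1/7·1 = 3793/630 ≠ 1 ⇒ order 0.

0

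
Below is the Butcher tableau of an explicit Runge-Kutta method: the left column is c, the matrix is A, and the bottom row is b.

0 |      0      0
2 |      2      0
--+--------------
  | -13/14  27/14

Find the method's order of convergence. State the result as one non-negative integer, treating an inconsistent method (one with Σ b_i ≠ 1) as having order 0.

b = (-13/14, 27/14)
c = (0, 2)
Σ b_i: (-13/14)·1 + 27/14·1 = 1 ✓
b·c: 27/14·2 = 27/7 ≠ 1/2 ⇒ order 1.

1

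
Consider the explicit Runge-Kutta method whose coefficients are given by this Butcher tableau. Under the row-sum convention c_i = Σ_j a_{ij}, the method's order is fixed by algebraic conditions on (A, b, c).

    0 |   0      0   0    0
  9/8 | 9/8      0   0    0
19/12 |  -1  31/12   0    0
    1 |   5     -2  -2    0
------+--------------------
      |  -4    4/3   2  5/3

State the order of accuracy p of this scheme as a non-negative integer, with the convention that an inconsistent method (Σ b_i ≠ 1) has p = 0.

1

b = (-4, 4/3, 2, 5/3)
c = (0, 9/8, 19/12, 1)
Ac = (0, 0, 93/32, -65/12)
Σ b_i: (-4)·1 + 4/3·1 + 2·1 + 5/3·1 = 1 ✓
b·c: 4/3·9/8 + 2·19/12 + 5/3·1 = 19/3 ≠ 1/2 ⇒ order 1.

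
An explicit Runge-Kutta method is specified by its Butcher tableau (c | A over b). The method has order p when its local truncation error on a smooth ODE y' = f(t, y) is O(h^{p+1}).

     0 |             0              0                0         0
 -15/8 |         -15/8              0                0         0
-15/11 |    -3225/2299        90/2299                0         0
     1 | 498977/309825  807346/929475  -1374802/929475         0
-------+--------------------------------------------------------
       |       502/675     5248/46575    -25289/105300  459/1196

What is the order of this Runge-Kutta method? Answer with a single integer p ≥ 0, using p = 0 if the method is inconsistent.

4

b = (502/675, 5248/46575, -25289/105300, 459/1196)
c = (0, -15/8, -15/11, 1)
Ac = (0, 0, -675/9196, 713/1836)
Σ b_i: 502/675·1 + 5248/46575·1 + (-25289/105300)·1 + 459/1196·1 = 1 ✓
b·c: 5248/46575·(-15/8) + (-25289/105300)·(-15/11) + 459/1196·1 = 1/2 ✓
b·c²: 5248/46575·225/64 + (-25289/105300)·225/121 + 459/1196·1 = 1/3 ✓
b·Ac: (-25289/105300)·(-675/9196) + 459/1196·713/1836 = 1/6 ✓
b·c³: 5248/46575·(-3375/512) + (-25289/105300)·(-3375/1331) + 459/1196·1 = 1/4 ✓
b·(c∘Ac): (-25289/105300)·10125/101156 + 459/1196·713/1836 = 1/8 ✓
b·Ac²: (-25289/105300)·10125/73568 + 459/1196·13363/44064 = 1/12 ✓
b·A²c: 459/1196·299/2754 = 1/24 ✓; 4 stages ⇒ order 4.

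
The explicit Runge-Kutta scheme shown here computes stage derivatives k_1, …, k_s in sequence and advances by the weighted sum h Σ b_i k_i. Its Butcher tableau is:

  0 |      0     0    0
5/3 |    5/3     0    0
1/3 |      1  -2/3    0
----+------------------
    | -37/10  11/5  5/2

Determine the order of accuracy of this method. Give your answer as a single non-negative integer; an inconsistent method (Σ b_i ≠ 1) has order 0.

1

b = (-37/10, 11/5, 5/2)
c = (0, 5/3, 1/3)
Ac = (0, 0, -10/9)
Σ b_i: (-37/10)·1 + 11/5·1 + 5/2·1 = 1 ✓
b·c: 11/5·5/3 + 5/2·1/3 = 9/2 ≠ 1/2 ⇒ order 1.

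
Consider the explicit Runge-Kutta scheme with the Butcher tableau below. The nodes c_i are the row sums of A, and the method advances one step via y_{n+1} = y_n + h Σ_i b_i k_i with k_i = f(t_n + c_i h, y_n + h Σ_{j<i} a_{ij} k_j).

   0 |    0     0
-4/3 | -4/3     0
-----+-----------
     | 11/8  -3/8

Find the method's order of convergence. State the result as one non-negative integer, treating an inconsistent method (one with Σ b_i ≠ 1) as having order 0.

b = (11/8, -3/8)
c = (0, -4/3)
Σ b_i: 11/8·1 + (-3/8)·1 = 1 ✓
b·c: (-3/8)·(-4/3) = 1/2 ✓; 2 stages ⇒ order 2.

2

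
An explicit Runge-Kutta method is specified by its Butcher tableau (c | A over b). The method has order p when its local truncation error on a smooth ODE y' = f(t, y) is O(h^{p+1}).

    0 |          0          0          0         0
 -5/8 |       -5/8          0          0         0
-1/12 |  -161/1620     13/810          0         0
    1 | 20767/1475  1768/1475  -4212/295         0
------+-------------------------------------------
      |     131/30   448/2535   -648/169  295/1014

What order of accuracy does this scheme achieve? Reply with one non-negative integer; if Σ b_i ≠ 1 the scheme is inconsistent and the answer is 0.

b = (131/30, 448/2535, -648/169, 295/1014)
c = (0, -5/8, -1/12, 1)
Ac = (0, 0, -13/1296, 26/59)
Σ b_i: 131/30·1 + 448/2535·1 + (-648/169)·1 + 295/1014·1 = 1 ✓
b·c: 448/2535·(-5/8) + (-648/169)·(-1/12) + 295/1014·1 = 1/2 ✓
b·c²: 448/2535·25/64 + (-648/169)·1/144 + 295/1014·1 = 1/3 ✓
b·Ac: (-648/169)·(-13/1296) + 295/1014·26/59 = 1/6 ✓
b·c³: 448/2535·(-125/512) + (-648/169)·(-1/1728) + 295/1014·1 = 1/4 ✓
b·(c∘Ac): (-648/169)·13/15552 + 295/1014·26/59 = 1/8 ✓
b·Ac²: (-648/169)·65/10368 + 295/1014·871/2360 = 1/12 ✓
b·A²c: 295/1014·169/1180 = 1/24 ✓; 4 stages ⇒ order 4.

4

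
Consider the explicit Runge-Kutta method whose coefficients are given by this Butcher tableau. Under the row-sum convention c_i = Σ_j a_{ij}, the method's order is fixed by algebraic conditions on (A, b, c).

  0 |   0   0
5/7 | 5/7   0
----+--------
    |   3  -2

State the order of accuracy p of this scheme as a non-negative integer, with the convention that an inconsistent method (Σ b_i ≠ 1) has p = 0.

b = (3, -2)
c = (0, 5/7)
Σ b_i: 3·1 + (-2)·1 = 1 ✓
b·c: (-2)·5/7 = -10/7 ≠ 1/2 ⇒ order 1.

1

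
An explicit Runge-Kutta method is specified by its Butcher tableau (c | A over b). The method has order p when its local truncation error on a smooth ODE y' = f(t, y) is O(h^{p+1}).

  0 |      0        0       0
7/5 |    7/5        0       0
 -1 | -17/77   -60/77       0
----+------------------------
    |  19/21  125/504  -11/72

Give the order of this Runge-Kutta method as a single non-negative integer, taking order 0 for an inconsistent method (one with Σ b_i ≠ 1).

3

b = (19/21, 125/504, -11/72)
c = (0, 7/5, -1)
Ac = (0, 0, -12/11)
Σ b_i: 19/21·1 + 125/504·1 + (-11/72)·1 = 1 ✓
b·c: 125/504·7/5 + (-11/72)·(-1) = 1/2 ✓
b·c²: 125/504·49/25 + (-11/72)·1 = 1/3 ✓
b·Ac: (-11/72)·(-12/11) = 1/6 ✓; 3 stages ⇒ order 3.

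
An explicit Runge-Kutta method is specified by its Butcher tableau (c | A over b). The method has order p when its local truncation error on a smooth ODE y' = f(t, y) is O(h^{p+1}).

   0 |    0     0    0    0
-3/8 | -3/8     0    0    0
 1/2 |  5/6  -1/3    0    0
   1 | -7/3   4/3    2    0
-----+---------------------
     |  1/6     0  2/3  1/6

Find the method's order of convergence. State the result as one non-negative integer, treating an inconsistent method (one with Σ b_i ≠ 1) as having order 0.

4

b = (1/6, 0, 2/3, 1/6)
c = (0, -3/8, 1/2, 1)
Ac = (0, 0, 1/8, 1/2)
Σ b_i: 1/6·1 + 2/3·1 + 1/6·1 = 1 ✓
b·c: 2/3·1/2 + 1/6·1 = 1/2 ✓
b·c²: 2/3·1/4 + 1/6·1 = 1/3 ✓
b·Ac: 2/3·1/8 + 1/6·1/2 = 1/6 ✓
b·c³: 2/3·1/8 + 1/6·1 = 1/4 ✓
b·(c∘Ac): 2/3·1/16 + 1/6·1/2 = 1/8 ✓
b·Ac²: 2/3·(-3/64) + 1/6·11/16 = 1/12 ✓
b·A²c: 1/6·1/4 = 1/24 ✓; 4 stages ⇒ order 4.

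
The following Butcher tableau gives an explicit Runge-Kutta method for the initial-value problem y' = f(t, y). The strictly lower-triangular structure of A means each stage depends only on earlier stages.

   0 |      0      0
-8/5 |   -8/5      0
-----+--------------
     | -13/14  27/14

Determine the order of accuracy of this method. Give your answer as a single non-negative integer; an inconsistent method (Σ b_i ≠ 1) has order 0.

b = (-13/14, 27/14)
c = (0, -8/5)
Σ b_i: (-13/14)·1 + 27/14·1 = 1 ✓
b·c: 27/14·(-8/5) = -108/35 ≠ 1/2 ⇒ order 1.

1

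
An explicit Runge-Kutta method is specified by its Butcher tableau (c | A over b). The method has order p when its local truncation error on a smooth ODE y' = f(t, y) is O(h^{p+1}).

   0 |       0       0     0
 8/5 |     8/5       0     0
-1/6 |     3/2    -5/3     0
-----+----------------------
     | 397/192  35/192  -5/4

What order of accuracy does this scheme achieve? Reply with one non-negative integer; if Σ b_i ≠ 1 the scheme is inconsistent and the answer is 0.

2

b = (397/192, 35/192, -5/4)
c = (0, 8/5, -1/6)
Ac = (0, 0, -8/3)
Σ b_i: 397/192·1 + 35/192·1 + (-5/4)·1 = 1 ✓
b·c: 35/192·8/5 + (-5/4)·(-1/6) = 1/2 ✓
b·c²: 35/192·64/25 + (-5/4)·1/36 = 311/720 ≠ 1/3 ⇒ order 2.
b·Ac: (-5/4)·(-8/3) = 10/3 ≠ 1/6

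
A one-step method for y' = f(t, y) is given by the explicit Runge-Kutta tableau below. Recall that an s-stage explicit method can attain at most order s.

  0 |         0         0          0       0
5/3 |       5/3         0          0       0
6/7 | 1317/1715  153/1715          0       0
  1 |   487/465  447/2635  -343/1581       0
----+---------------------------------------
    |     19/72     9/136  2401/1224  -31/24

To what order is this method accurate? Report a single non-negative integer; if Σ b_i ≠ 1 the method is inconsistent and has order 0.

b = (19/72, 9/136, 2401/1224, -31/24)
c = (0, 5/3, 6/7, 1)
Ac = (0, 0, 51/343, 3/31)
Σ b_i: 19/72·1 + 9/136·1 + 2401/1224·1 + (-31/24)·1 = 1 ✓
b·c: 9/136·5/3 + 2401/1224·6/7 + (-31/24)·1 = 1/2 ✓
b·c²: 9/136·25/9 + 2401/1224·36/49 + (-31/24)·1 = 1/3 ✓
b·Ac: 2401/1224·51/343 + (-31/24)·3/31 = 1/6 ✓
b·c³: 9/136·125/27 + 2401/1224·216/343 + (-31/24)·1 = 1/4 ✓
b·(c∘Ac): 2401/1224·306/2401 + (-31/24)·3/31 = 1/8 ✓
b·Ac²: 2401/1224·85/343 + (-31/24)·29/93 = 1/12 ✓
b·A²c: (-31/24)·(-1/31) = 1/24 ✓; 4 stages ⇒ order 4.

4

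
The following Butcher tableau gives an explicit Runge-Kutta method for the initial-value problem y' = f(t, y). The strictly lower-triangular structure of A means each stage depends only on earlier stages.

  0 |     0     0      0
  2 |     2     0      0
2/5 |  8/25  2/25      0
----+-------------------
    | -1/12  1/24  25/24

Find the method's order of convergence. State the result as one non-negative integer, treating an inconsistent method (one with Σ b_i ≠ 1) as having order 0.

b = (-1/12, 1/24, 25/24)
c = (0, 2, 2/5)
Ac = (0, 0, 4/25)
Σ b_i: (-1/12)·1 + 1/24·1 + 25/24·1 = 1 ✓
b·c: 1/24·2 + 25/24·2/5 = 1/2 ✓
b·c²: 1/24·4 + 25/24·4/25 = 1/3 ✓
b·Ac: 25/24·4/25 = 1/6 ✓; 3 stages ⇒ order 3.

3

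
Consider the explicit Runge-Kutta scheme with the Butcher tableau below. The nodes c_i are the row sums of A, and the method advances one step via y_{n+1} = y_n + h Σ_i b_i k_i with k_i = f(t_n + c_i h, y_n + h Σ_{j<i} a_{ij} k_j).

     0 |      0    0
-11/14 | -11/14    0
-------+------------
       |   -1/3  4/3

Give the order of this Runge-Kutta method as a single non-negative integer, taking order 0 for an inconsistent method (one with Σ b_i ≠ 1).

1

b = (-1/3, 4/3)
c = (0, -11/14)
Σ b_i: (-1/3)·1 + 4/3·1 = 1 ✓
b·c: 4/3·(-11/14) = -22/21 ≠ 1/2 ⇒ order 1.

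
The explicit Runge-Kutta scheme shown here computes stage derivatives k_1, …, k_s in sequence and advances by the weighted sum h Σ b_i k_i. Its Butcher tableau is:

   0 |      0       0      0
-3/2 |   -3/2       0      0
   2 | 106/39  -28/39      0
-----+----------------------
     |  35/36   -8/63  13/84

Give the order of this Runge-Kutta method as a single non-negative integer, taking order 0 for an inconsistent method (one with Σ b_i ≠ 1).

b = (35/36, -8/63, 13/84)
c = (0, -3/2, 2)
Ac = (0, 0, 14/13)
Σ b_i: 35/36·1 + (-8/63)·1 + 13/84·1 = 1 ✓
b·c: (-8/63)·(-3/2) + 13/84·2 = 1/2 ✓
b·c²: (-8/63)·9/4 + 13/84·4 = 1/3 ✓
b·Ac: 13/84·14/13 = 1/6 ✓; 3 stages ⇒ order 3.

3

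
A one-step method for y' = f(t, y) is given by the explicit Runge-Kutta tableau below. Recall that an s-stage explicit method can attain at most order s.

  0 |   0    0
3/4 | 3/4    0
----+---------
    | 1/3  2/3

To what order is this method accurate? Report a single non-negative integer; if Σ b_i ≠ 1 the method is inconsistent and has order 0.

2

b = (1/3, 2/3)
c = (0, 3/4)
Σ b_i: 1/3·1 + 2/3·1 = 1 ✓
b·c: 2/3·3/4 = 1/2 ✓; 2 stages ⇒ order 2.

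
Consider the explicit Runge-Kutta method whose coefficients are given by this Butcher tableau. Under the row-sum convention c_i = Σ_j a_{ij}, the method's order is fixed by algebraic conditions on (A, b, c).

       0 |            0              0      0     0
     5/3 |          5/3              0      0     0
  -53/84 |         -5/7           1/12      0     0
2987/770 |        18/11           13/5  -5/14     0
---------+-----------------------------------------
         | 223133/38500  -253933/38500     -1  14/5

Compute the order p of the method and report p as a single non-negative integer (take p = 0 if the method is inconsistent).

b = (223133/38500, -253933/38500, -1, 14/5)
c = (0, 5/3, -53/84, 2987/770)
Ac = (0, 0, 5/36, 1787/392)
Σ b_i: 223133/38500·1 + (-253933/38500)·1 + (-1)·1 + 14/5·1 = 1 ✓
b·c: (-253933/38500)·5/3 + (-1)·(-53/84) + 14/5·2987/770 = 1/2 ✓
b·c²: (-253933/38500)·25/9 + (-1)·2809/7056 + 14/5·8922169/592900 = 2499002951/106722000 ≠ 1/3 ⇒ order 2.
b·Ac: (-1)·5/36 + 14/5·1787/392 = 3977/315 ≠ 1/6

2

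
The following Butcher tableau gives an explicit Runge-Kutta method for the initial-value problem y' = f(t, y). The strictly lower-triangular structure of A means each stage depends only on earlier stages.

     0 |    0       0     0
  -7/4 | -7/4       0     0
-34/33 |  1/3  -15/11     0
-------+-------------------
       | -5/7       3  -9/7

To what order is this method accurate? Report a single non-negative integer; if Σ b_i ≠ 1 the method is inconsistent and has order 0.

b = (-5/7, 3, -9/7)
c = (0, -7/4, -34/33)
Ac = (0, 0, 105/44)
Σ b_i: (-5/7)·1 + 3·1 + (-9/7)·1 = 1 ✓
b·c: 3·(-7/4) + (-9/7)·(-34/33) = -1209/308 ≠ 1/2 ⇒ order 1.

1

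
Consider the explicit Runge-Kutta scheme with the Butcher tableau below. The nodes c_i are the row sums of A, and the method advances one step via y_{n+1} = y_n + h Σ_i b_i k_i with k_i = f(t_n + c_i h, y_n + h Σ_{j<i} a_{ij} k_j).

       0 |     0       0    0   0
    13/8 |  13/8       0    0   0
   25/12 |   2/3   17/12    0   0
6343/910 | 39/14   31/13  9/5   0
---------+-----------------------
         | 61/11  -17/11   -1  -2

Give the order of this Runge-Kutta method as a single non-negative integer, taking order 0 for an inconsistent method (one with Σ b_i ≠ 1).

1

b = (61/11, -17/11, -1, -2)
c = (0, 13/8, 25/12, 6343/910)
Ac = (0, 0, 221/96, 61/8)
Σ b_i: 61/11·1 + (-17/11)·1 + (-1)·1 + (-2)·1 = 1 ✓
b·c: (-17/11)·13/8 + (-1)·25/12 + (-2)·6343/910 = -2226467/120120 ≠ 1/2 ⇒ order 1.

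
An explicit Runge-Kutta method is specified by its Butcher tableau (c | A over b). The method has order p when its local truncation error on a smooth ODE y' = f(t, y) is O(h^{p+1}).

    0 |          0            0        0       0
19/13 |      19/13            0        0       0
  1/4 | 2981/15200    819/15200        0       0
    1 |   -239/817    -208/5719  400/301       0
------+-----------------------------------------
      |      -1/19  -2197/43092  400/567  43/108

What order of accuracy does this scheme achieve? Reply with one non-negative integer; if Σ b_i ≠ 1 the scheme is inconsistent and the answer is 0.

4

b = (-1/19, -2197/43092, 400/567, 43/108)
c = (0, 19/13, 1/4, 1)
Ac = (0, 0, 63/800, 12/43)
Σ b_i: (-1/19)·1 + (-2197/43092)·1 + 400/567·1 + 43/108·1 = 1 ✓
b·c: (-2197/43092)·19/13 + 400/567·1/4 + 43/108·1 = 1/2 ✓
b·c²: (-2197/43092)·361/169 + 400/567·1/16 + 43/108·1 = 1/3 ✓
b·Ac: 400/567·63/800 + 43/108·12/43 = 1/6 ✓
b·c³: (-2197/43092)·6859/2197 + 400/567·1/64 + 43/108·1 = 1/4 ✓
b·(c∘Ac): 400/567·63/3200 + 43/108·12/43 = 1/8 ✓
b·Ac²: 400/567·1197/10400 + 43/108·3/559 = 1/12 ✓
b·A²c: 43/108·9/86 = 1/24 ✓; 4 stages ⇒ order 4.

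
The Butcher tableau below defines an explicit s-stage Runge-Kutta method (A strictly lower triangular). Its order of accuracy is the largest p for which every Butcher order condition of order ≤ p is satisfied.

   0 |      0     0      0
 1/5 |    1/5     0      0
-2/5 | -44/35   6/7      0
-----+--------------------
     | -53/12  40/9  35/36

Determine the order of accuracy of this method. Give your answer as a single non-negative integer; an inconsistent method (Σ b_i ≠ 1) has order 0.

b = (-53/12, 40/9, 35/36)
c = (0, 1/5, -2/5)
Ac = (0, 0, 6/35)
Σ b_i: (-53/12)·1 + 40/9·1 + 35/36·1 = 1 ✓
b·c: 40/9·1/5 + 35/36·(-2/5) = 1/2 ✓
b·c²: 40/9·1/25 + 35/36·4/25 = 1/3 ✓
b·Ac: 35/36·6/35 = 1/6 ✓; 3 stages ⇒ order 3.

3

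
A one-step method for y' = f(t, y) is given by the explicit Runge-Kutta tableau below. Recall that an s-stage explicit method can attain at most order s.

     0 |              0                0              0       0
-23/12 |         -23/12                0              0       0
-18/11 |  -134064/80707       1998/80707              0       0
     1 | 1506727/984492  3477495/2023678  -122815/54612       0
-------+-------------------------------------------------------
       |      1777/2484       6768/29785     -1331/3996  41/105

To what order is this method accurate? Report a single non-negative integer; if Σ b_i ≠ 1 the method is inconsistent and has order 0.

b = (1777/2484, 6768/29785, -1331/3996, 41/105)
c = (0, -23/12, -18/11, 1)
Ac = (0, 0, -333/7018, 3675/9512)
Σ b_i: 1777/2484·1 + 6768/29785·1 + (-1331/3996)·1 + 41/105·1 = 1 ✓
b·c: 6768/29785·(-23/12) + (-1331/3996)·(-18/11) + 41/105·1 = 1/2 ✓
b·c²: 6768/29785·529/144 + (-1331/3996)·324/121 + 41/105·1 = 1/3 ✓
b·Ac: (-1331/3996)·(-333/7018) + 41/105·3675/9512 = 1/6 ✓
b·c³: 6768/29785·(-12167/1728) + (-1331/3996)·(-5832/1331) + 41/105·1 = 1/4 ✓
b·(c∘Ac): (-1331/3996)·2997/38599 + 41/105·3675/9512 = 1/8 ✓
b·Ac²: (-1331/3996)·2553/28072 + 41/105·33215/114144 = 1/12 ✓
b·A²c: 41/105·35/328 = 1/24 ✓; 4 stages ⇒ order 4.

4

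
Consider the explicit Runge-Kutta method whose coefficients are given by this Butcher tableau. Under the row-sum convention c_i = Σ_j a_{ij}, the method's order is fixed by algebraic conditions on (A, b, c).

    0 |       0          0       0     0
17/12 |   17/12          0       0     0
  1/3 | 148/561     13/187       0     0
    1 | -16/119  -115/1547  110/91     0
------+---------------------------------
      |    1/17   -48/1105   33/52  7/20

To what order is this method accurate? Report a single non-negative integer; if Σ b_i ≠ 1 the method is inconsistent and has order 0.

b = (1/17, -48/1105, 33/52, 7/20)
c = (0, 17/12, 1/3, 1)
Ac = (0, 0, 13/132, 25/84)
Σ b_i: 1/17·1 + (-48/1105)·1 + 33/52·1 + 7/20·1 = 1 ✓
b·c: (-48/1105)·17/12 + 33/52·1/3 + 7/20·1 = 1/2 ✓
b·c²: (-48/1105)·289/144 + 33/52·1/9 + 7/20·1 = 1/3 ✓
b·Ac: 33/52·13/132 + 7/20·25/84 = 1/6 ✓
b·c³: (-48/1105)·4913/1728 + 33/52·1/27 + 7/20·1 = 1/4 ✓
b·(c∘Ac): 33/52·13/396 + 7/20·25/84 = 1/8 ✓
b·Ac²: 33/52·221/1584 + 7/20·(-5/336) = 1/12 ✓
b·A²c: 7/20·5/42 = 1/24 ✓; 4 stages ⇒ order 4.

4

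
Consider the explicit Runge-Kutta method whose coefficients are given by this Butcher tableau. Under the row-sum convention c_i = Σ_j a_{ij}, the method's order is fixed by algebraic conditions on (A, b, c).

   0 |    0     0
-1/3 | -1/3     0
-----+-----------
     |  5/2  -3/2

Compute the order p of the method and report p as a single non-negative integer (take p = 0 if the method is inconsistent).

b = (5/2, -3/2)
c = (0, -1/3)
Σ b_i: 5/2·1 + (-3/2)·1 = 1 ✓
b·c: (-3/2)·(-1/3) = 1/2 ✓; 2 stages ⇒ order 2.

2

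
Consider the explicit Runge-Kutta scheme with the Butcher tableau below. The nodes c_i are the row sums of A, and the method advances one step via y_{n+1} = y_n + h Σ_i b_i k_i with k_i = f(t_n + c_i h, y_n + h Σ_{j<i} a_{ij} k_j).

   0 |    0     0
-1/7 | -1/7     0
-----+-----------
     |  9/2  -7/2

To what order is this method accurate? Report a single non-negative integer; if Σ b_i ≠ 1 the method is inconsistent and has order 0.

2

b = (9/2, -7/2)
c = (0, -1/7)
Σ b_i: 9/2·1 + (-7/2)·1 = 1 ✓
b·c: (-7/2)·(-1/7) = 1/2 ✓; 2 stages ⇒ order 2.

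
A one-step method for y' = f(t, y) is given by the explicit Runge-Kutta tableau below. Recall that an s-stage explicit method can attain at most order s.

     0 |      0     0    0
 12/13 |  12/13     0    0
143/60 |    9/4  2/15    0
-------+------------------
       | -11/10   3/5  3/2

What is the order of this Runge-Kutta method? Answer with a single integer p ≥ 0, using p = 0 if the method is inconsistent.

b = (-11/10, 3/5, 3/2)
c = (0, 12/13, 143/60)
Ac = (0, 0, 8/65)
Σ b_i: (-11/10)·1 + 3/5·1 + 3/2·1 = 1 ✓
b·c: 3/5·12/13 + 3/2·143/60 = 2147/520 ≠ 1/2 ⇒ order 1.

1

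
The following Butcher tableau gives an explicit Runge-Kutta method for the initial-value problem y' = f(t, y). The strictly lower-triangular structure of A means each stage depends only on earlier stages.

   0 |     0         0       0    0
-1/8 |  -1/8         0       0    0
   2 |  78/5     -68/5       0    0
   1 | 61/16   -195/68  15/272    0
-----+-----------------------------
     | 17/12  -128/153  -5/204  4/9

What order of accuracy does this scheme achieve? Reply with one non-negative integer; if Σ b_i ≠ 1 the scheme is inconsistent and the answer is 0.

b = (17/12, -128/153, -5/204, 4/9)
c = (0, -1/8, 2, 1)
Ac = (0, 0, 17/10, 15/32)
Σ b_i: 17/12·1 + (-128/153)·1 + (-5/204)·1 + 4/9·1 = 1 ✓
b·c: (-128/153)·(-1/8) + (-5/204)·2 + 4/9·1 = 1/2 ✓
b·c²: (-128/153)·1/64 + (-5/204)·4 + 4/9·1 = 1/3 ✓
b·Ac: (-5/204)·17/10 + 4/9·15/32 = 1/6 ✓
b·c³: (-128/153)·(-1/512) + (-5/204)·8 + 4/9·1 = 1/4 ✓
b·(c∘Ac): (-5/204)·17/5 + 4/9·15/32 = 1/8 ✓
b·Ac²: (-5/204)·(-17/80) + 4/9·45/256 = 1/12 ✓
b·A²c: 4/9·3/32 = 1/24 ✓; 4 stages ⇒ order 4.

4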